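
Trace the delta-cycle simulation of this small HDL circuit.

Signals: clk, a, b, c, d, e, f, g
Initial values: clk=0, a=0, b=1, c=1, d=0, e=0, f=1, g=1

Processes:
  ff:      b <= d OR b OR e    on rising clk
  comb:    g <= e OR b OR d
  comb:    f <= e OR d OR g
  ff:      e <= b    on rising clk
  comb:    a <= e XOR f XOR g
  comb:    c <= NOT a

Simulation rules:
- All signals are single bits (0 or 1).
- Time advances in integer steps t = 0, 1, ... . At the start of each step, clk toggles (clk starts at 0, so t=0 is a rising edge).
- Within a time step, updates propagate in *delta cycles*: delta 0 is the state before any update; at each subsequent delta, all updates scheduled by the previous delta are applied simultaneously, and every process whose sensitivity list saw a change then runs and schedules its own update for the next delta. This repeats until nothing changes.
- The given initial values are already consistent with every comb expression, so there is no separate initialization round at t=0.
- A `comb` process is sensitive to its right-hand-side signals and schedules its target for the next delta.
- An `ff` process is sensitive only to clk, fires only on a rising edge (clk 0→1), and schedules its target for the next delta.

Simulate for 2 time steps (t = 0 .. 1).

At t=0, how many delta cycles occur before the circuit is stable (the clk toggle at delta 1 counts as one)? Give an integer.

t0.Δ0 e=0 a=0 c=1 clk=0 f=1 d=0 b=1 g=1
t0.Δ1 e=0 a=0 c=1 clk=1 f=1 d=0 b=1 g=1
t0.Δ2 e=1 a=0 c=1 clk=1 f=1 d=0 b=1 g=1
t0.Δ3 e=1 a=1 c=1 clk=1 f=1 d=0 b=1 g=1
t0.Δ4 e=1 a=1 c=0 clk=1 f=1 d=0 b=1 g=1
t1.Δ0 e=1 a=1 c=0 clk=1 f=1 d=0 b=1 g=1
t1.Δ1 e=1 a=1 c=0 clk=0 f=1 d=0 b=1 g=1

4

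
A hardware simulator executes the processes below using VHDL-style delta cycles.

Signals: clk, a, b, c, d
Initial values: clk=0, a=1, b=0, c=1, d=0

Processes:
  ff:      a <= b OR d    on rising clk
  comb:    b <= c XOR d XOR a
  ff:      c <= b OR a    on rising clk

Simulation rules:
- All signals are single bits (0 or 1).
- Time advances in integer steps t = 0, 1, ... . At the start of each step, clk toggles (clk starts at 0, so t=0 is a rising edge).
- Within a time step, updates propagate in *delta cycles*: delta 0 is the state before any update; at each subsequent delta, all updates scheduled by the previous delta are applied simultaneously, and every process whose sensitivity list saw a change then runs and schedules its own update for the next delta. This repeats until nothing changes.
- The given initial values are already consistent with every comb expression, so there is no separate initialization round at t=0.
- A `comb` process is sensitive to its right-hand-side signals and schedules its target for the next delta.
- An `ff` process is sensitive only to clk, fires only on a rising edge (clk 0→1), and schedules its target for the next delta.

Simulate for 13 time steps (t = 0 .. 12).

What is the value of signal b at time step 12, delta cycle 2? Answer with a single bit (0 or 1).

[bits: clk,b,c,d,a]
t=0: Δ0=00101 Δ1=10101 Δ2=10100 Δ3=11100 | 3Δ
t=1: Δ0=11100 Δ1=01100 | 1Δ
t=2: Δ0=01100 Δ1=11100 Δ2=11101 Δ3=10101 | 3Δ
t=3: Δ0=10101 Δ1=00101 | 1Δ
t=4: Δ0=00101 Δ1=10101 Δ2=10100 Δ3=11100 | 3Δ
t=5: Δ0=11100 Δ1=01100 | 1Δ
t=6: Δ0=01100 Δ1=11100 Δ2=11101 Δ3=10101 | 3Δ
t=7: Δ0=10101 Δ1=00101 | 1Δ
t=8: Δ0=00101 Δ1=10101 Δ2=10100 Δ3=11100 | 3Δ
t=9: Δ0=11100 Δ1=01100 | 1Δ
t=10: Δ0=01100 Δ1=11100 Δ2=11101 Δ3=10101 | 3Δ
t=11: Δ0=10101 Δ1=00101 | 1Δ
t=12: Δ0=00101 Δ1=10101 Δ2=10100 Δ3=11100 | 3Δ

0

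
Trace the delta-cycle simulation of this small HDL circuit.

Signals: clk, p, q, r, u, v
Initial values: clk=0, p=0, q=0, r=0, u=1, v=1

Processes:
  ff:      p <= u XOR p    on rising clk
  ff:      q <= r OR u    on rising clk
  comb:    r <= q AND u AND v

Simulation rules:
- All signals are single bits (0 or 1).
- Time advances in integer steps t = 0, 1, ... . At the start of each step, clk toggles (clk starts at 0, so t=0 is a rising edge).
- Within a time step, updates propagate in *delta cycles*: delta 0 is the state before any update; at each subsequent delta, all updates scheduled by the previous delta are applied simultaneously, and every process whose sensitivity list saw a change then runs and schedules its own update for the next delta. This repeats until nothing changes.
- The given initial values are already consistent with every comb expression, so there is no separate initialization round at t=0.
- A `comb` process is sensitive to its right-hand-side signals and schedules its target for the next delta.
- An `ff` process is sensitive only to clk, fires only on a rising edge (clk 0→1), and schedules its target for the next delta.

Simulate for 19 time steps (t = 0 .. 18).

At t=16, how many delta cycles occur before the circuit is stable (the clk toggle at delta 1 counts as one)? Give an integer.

2

t=0 Δ0: r=0 q=0 clk=0 u=1 v=1 p=0
  Δ1: clk:0→1
  Δ2: q:0→1, p:0→1
  Δ3: r:0→1
  (3Δ to stable)
t=1 Δ0: r=1 q=1 clk=1 u=1 v=1 p=1
  Δ1: clk:1→0
  (1Δ to stable)
t=2 Δ0: r=1 q=1 clk=0 u=1 v=1 p=1
  Δ1: clk:0→1
  Δ2: p:1→0
  (2Δ to stable)
t=3 Δ0: r=1 q=1 clk=1 u=1 v=1 p=0
  Δ1: clk:1→0
  (1Δ to stable)
t=4 Δ0: r=1 q=1 clk=0 u=1 v=1 p=0
  Δ1: clk:0→1
  Δ2: p:0→1
  (2Δ to stable)
t=5 Δ0: r=1 q=1 clk=1 u=1 v=1 p=1
  Δ1: clk:1→0
  (1Δ to stable)
t=6 Δ0: r=1 q=1 clk=0 u=1 v=1 p=1
  Δ1: clk:0→1
  Δ2: p:1→0
  (2Δ to stable)
t=7 Δ0: r=1 q=1 clk=1 u=1 v=1 p=0
  Δ1: clk:1→0
  (1Δ to stable)
t=8 Δ0: r=1 q=1 clk=0 u=1 v=1 p=0
  Δ1: clk:0→1
  Δ2: p:0→1
  (2Δ to stable)
t=9 Δ0: r=1 q=1 clk=1 u=1 v=1 p=1
  Δ1: clk:1→0
  (1Δ to stable)
t=10 Δ0: r=1 q=1 clk=0 u=1 v=1 p=1
  Δ1: clk:0→1
  Δ2: p:1→0
  (2Δ to stable)
t=11 Δ0: r=1 q=1 clk=1 u=1 v=1 p=0
  Δ1: clk:1→0
  (1Δ to stable)
t=12 Δ0: r=1 q=1 clk=0 u=1 v=1 p=0
  Δ1: clk:0→1
  Δ2: p:0→1
  (2Δ to stable)
t=13 Δ0: r=1 q=1 clk=1 u=1 v=1 p=1
  Δ1: clk:1→0
  (1Δ to stable)
t=14 Δ0: r=1 q=1 clk=0 u=1 v=1 p=1
  Δ1: clk:0→1
  Δ2: p:1→0
  (2Δ to stable)
t=15 Δ0: r=1 q=1 clk=1 u=1 v=1 p=0
  Δ1: clk:1→0
  (1Δ to stable)
t=16 Δ0: r=1 q=1 clk=0 u=1 v=1 p=0
  Δ1: clk:0→1
  Δ2: p:0→1
  (2Δ to stable)
t=17 Δ0: r=1 q=1 clk=1 u=1 v=1 p=1
  Δ1: clk:1→0
  (1Δ to stable)
t=18 Δ0: r=1 q=1 clk=0 u=1 v=1 p=1
  Δ1: clk:0→1
  Δ2: p:1→0
  (2Δ to stable)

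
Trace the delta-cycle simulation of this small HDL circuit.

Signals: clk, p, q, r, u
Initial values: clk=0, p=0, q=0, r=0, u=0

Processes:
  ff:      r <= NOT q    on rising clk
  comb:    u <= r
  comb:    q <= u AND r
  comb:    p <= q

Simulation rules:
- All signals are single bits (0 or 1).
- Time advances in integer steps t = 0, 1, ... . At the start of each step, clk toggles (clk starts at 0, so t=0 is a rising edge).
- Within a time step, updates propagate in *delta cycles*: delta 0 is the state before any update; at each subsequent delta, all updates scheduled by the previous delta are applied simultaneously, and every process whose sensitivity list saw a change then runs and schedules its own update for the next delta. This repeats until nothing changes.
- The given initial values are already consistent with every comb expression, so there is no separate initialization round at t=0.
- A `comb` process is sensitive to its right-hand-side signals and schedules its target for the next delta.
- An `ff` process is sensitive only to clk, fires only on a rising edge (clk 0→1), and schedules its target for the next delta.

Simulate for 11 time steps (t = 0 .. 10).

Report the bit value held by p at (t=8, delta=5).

t0.Δ0 p=0 r=0 q=0 clk=0 u=0
t0.Δ1 p=0 r=0 q=0 clk=1 u=0
t0.Δ2 p=0 r=1 q=0 clk=1 u=0
t0.Δ3 p=0 r=1 q=0 clk=1 u=1
t0.Δ4 p=0 r=1 q=1 clk=1 u=1
t0.Δ5 p=1 r=1 q=1 clk=1 u=1
t1.Δ0 p=1 r=1 q=1 clk=1 u=1
t1.Δ1 p=1 r=1 q=1 clk=0 u=1
t2.Δ0 p=1 r=1 q=1 clk=0 u=1
t2.Δ1 p=1 r=1 q=1 clk=1 u=1
t2.Δ2 p=1 r=0 q=1 clk=1 u=1
t2.Δ3 p=1 r=0 q=0 clk=1 u=0
t2.Δ4 p=0 r=0 q=0 clk=1 u=0
t3.Δ0 p=0 r=0 q=0 clk=1 u=0
t3.Δ1 p=0 r=0 q=0 clk=0 u=0
t4.Δ0 p=0 r=0 q=0 clk=0 u=0
t4.Δ1 p=0 r=0 q=0 clk=1 u=0
t4.Δ2 p=0 r=1 q=0 clk=1 u=0
t4.Δ3 p=0 r=1 q=0 clk=1 u=1
t4.Δ4 p=0 r=1 q=1 clk=1 u=1
t4.Δ5 p=1 r=1 q=1 clk=1 u=1
t5.Δ0 p=1 r=1 q=1 clk=1 u=1
t5.Δ1 p=1 r=1 q=1 clk=0 u=1
t6.Δ0 p=1 r=1 q=1 clk=0 u=1
t6.Δ1 p=1 r=1 q=1 clk=1 u=1
t6.Δ2 p=1 r=0 q=1 clk=1 u=1
t6.Δ3 p=1 r=0 q=0 clk=1 u=0
t6.Δ4 p=0 r=0 q=0 clk=1 u=0
t7.Δ0 p=0 r=0 q=0 clk=1 u=0
t7.Δ1 p=0 r=0 q=0 clk=0 u=0
t8.Δ0 p=0 r=0 q=0 clk=0 u=0
t8.Δ1 p=0 r=0 q=0 clk=1 u=0
t8.Δ2 p=0 r=1 q=0 clk=1 u=0
t8.Δ3 p=0 r=1 q=0 clk=1 u=1
t8.Δ4 p=0 r=1 q=1 clk=1 u=1
t8.Δ5 p=1 r=1 q=1 clk=1 u=1
t9.Δ0 p=1 r=1 q=1 clk=1 u=1
t9.Δ1 p=1 r=1 q=1 clk=0 u=1
t10.Δ0 p=1 r=1 q=1 clk=0 u=1
t10.Δ1 p=1 r=1 q=1 clk=1 u=1
t10.Δ2 p=1 r=0 q=1 clk=1 u=1
t10.Δ3 p=1 r=0 q=0 clk=1 u=0
t10.Δ4 p=0 r=0 q=0 clk=1 u=0

1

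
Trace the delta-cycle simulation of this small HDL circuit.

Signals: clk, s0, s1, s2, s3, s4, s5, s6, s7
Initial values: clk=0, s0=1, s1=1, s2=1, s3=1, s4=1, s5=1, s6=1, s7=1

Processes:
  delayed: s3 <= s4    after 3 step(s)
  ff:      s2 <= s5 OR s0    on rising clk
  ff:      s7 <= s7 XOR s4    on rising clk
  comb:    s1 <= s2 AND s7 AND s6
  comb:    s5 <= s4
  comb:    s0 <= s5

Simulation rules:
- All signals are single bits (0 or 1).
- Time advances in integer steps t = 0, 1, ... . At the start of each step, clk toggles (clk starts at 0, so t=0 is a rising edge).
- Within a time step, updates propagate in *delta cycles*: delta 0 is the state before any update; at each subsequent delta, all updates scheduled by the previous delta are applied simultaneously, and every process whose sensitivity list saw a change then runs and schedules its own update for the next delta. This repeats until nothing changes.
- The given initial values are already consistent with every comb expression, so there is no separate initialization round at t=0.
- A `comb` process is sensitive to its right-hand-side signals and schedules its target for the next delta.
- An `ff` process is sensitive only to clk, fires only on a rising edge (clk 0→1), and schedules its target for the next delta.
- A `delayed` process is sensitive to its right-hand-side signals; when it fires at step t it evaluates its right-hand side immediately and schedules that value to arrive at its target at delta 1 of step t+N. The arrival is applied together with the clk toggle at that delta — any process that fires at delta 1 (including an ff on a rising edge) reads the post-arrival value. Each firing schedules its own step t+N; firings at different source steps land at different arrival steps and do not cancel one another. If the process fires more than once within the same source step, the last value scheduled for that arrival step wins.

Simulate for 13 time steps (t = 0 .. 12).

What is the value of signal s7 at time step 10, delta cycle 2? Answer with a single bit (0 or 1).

1

t=0 Δ0: s2=1 s4=1 clk=0 s6=1 s5=1 s3=1 s0=1 s7=1 s1=1
  Δ1: clk:0→1
  Δ2: s7:1→0
  Δ3: s1:1→0
  (3Δ to stable)
t=1 Δ0: s2=1 s4=1 clk=1 s6=1 s5=1 s3=1 s0=1 s7=0 s1=0
  Δ1: clk:1→0
  (1Δ to stable)
t=2 Δ0: s2=1 s4=1 clk=0 s6=1 s5=1 s3=1 s0=1 s7=0 s1=0
  Δ1: clk:0→1
  Δ2: s7:0→1
  Δ3: s1:0→1
  (3Δ to stable)
t=3 Δ0: s2=1 s4=1 clk=1 s6=1 s5=1 s3=1 s0=1 s7=1 s1=1
  Δ1: clk:1→0
  (1Δ to stable)
t=4 Δ0: s2=1 s4=1 clk=0 s6=1 s5=1 s3=1 s0=1 s7=1 s1=1
  Δ1: clk:0→1
  Δ2: s7:1→0
  Δ3: s1:1→0
  (3Δ to stable)
t=5 Δ0: s2=1 s4=1 clk=1 s6=1 s5=1 s3=1 s0=1 s7=0 s1=0
  Δ1: clk:1→0
  (1Δ to stable)
t=6 Δ0: s2=1 s4=1 clk=0 s6=1 s5=1 s3=1 s0=1 s7=0 s1=0
  Δ1: clk:0→1
  Δ2: s7:0→1
  Δ3: s1:0→1
  (3Δ to stable)
t=7 Δ0: s2=1 s4=1 clk=1 s6=1 s5=1 s3=1 s0=1 s7=1 s1=1
  Δ1: clk:1→0
  (1Δ to stable)
t=8 Δ0: s2=1 s4=1 clk=0 s6=1 s5=1 s3=1 s0=1 s7=1 s1=1
  Δ1: clk:0→1
  Δ2: s7:1→0
  Δ3: s1:1→0
  (3Δ to stable)
t=9 Δ0: s2=1 s4=1 clk=1 s6=1 s5=1 s3=1 s0=1 s7=0 s1=0
  Δ1: clk:1→0
  (1Δ to stable)
t=10 Δ0: s2=1 s4=1 clk=0 s6=1 s5=1 s3=1 s0=1 s7=0 s1=0
  Δ1: clk:0→1
  Δ2: s7:0→1
  Δ3: s1:0→1
  (3Δ to stable)
t=11 Δ0: s2=1 s4=1 clk=1 s6=1 s5=1 s3=1 s0=1 s7=1 s1=1
  Δ1: clk:1→0
  (1Δ to stable)
t=12 Δ0: s2=1 s4=1 clk=0 s6=1 s5=1 s3=1 s0=1 s7=1 s1=1
  Δ1: clk:0→1
  Δ2: s7:1→0
  Δ3: s1:1→0
  (3Δ to stable)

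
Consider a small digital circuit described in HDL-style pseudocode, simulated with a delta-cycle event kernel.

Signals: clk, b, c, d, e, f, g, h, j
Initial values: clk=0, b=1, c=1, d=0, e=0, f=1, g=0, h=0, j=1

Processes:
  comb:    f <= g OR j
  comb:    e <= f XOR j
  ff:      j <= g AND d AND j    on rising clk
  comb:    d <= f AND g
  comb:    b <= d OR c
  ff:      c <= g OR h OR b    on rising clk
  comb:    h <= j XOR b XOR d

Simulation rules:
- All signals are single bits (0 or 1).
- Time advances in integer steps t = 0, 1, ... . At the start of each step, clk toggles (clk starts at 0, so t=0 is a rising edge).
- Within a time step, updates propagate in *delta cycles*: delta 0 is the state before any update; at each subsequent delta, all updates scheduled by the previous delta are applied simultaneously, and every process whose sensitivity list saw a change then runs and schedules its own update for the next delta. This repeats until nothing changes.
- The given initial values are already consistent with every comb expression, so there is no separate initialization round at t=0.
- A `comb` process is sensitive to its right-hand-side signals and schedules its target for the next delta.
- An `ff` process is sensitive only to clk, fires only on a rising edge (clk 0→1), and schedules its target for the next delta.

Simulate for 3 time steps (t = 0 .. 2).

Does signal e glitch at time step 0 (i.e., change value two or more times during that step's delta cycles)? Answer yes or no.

[bits: j,d,g,e,f,h,clk,b,c]
t=0: Δ0=100010011 Δ1=100010111 Δ2=000010111 Δ3=000101111 Δ4=000001111 | 4Δ
t=1: Δ0=000001111 Δ1=000001011 | 1Δ
t=2: Δ0=000001011 Δ1=000001111 | 1Δ

yes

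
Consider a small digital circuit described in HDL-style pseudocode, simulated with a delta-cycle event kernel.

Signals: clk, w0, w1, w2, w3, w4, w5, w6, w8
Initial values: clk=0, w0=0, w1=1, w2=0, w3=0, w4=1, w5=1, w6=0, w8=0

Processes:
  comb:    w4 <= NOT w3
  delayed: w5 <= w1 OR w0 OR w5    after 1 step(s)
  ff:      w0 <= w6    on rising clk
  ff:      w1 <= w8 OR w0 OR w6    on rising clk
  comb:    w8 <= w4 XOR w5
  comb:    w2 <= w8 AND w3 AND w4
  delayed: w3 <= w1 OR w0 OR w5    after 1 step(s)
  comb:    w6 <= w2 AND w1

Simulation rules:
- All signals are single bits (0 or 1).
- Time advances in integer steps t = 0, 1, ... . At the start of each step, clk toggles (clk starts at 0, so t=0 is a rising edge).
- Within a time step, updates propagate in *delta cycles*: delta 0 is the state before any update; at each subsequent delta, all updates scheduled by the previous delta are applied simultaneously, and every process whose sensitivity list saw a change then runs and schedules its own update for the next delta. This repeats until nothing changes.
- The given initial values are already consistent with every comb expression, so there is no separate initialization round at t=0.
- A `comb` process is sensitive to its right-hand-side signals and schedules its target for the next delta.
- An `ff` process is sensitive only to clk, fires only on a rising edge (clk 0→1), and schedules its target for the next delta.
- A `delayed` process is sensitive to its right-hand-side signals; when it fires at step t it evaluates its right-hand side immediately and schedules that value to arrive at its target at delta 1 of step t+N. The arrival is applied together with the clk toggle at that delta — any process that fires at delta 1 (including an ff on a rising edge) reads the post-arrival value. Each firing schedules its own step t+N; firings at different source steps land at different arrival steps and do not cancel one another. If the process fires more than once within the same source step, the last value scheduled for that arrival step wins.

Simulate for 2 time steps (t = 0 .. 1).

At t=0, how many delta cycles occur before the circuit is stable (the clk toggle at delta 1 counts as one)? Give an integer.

t=0 Δ0: w1=1 w6=0 clk=0 w2=0 w3=0 w4=1 w8=0 w0=0 w5=1
  Δ1: clk:0→1
  Δ2: w1:1→0
  (2Δ to stable)
t=1 Δ0: w1=0 w6=0 clk=1 w2=0 w3=0 w4=1 w8=0 w0=0 w5=1
  Δ1: clk:1→0, w3:0→1
  Δ2: w4:1→0
  Δ3: w8:0→1
  (3Δ to stable)

2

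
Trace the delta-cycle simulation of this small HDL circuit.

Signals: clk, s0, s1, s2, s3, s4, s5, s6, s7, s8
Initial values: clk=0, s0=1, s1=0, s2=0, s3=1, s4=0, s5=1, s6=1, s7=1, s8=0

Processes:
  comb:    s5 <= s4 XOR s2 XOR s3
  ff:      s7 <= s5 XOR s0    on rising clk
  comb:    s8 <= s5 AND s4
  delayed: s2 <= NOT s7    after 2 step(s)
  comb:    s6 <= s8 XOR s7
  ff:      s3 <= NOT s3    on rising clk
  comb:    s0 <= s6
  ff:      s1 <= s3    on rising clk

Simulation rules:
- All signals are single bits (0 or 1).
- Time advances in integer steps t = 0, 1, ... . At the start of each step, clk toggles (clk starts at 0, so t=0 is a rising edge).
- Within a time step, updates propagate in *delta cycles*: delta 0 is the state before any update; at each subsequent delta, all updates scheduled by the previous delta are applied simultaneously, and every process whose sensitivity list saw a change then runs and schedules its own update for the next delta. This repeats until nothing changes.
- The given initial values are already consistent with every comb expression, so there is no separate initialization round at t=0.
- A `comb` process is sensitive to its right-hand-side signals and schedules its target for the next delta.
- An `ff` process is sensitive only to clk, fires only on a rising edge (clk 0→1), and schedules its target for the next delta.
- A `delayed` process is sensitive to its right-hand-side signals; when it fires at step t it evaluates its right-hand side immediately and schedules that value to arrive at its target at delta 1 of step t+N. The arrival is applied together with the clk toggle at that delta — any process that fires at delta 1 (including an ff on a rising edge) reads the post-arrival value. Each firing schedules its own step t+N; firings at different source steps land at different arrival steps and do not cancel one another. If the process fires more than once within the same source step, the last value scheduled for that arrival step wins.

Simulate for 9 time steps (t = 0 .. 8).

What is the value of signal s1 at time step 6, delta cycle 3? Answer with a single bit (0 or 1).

0

t0.Δ0 s3=1 s2=0 s5=1 s7=1 s1=0 s4=0 s8=0 s0=1 clk=0 s6=1
t0.Δ1 s3=1 s2=0 s5=1 s7=1 s1=0 s4=0 s8=0 s0=1 clk=1 s6=1
t0.Δ2 s3=0 s2=0 s5=1 s7=0 s1=1 s4=0 s8=0 s0=1 clk=1 s6=1
t0.Δ3 s3=0 s2=0 s5=0 s7=0 s1=1 s4=0 s8=0 s0=1 clk=1 s6=0
t0.Δ4 s3=0 s2=0 s5=0 s7=0 s1=1 s4=0 s8=0 s0=0 clk=1 s6=0
t1.Δ0 s3=0 s2=0 s5=0 s7=0 s1=1 s4=0 s8=0 s0=0 clk=1 s6=0
t1.Δ1 s3=0 s2=0 s5=0 s7=0 s1=1 s4=0 s8=0 s0=0 clk=0 s6=0
t2.Δ0 s3=0 s2=0 s5=0 s7=0 s1=1 s4=0 s8=0 s0=0 clk=0 s6=0
t2.Δ1 s3=0 s2=1 s5=0 s7=0 s1=1 s4=0 s8=0 s0=0 clk=1 s6=0
t2.Δ2 s3=1 s2=1 s5=1 s7=0 s1=0 s4=0 s8=0 s0=0 clk=1 s6=0
t2.Δ3 s3=1 s2=1 s5=0 s7=0 s1=0 s4=0 s8=0 s0=0 clk=1 s6=0
t3.Δ0 s3=1 s2=1 s5=0 s7=0 s1=0 s4=0 s8=0 s0=0 clk=1 s6=0
t3.Δ1 s3=1 s2=1 s5=0 s7=0 s1=0 s4=0 s8=0 s0=0 clk=0 s6=0
t4.Δ0 s3=1 s2=1 s5=0 s7=0 s1=0 s4=0 s8=0 s0=0 clk=0 s6=0
t4.Δ1 s3=1 s2=1 s5=0 s7=0 s1=0 s4=0 s8=0 s0=0 clk=1 s6=0
t4.Δ2 s3=0 s2=1 s5=0 s7=0 s1=1 s4=0 s8=0 s0=0 clk=1 s6=0
t4.Δ3 s3=0 s2=1 s5=1 s7=0 s1=1 s4=0 s8=0 s0=0 clk=1 s6=0
t5.Δ0 s3=0 s2=1 s5=1 s7=0 s1=1 s4=0 s8=0 s0=0 clk=1 s6=0
t5.Δ1 s3=0 s2=1 s5=1 s7=0 s1=1 s4=0 s8=0 s0=0 clk=0 s6=0
t6.Δ0 s3=0 s2=1 s5=1 s7=0 s1=1 s4=0 s8=0 s0=0 clk=0 s6=0
t6.Δ1 s3=0 s2=1 s5=1 s7=0 s1=1 s4=0 s8=0 s0=0 clk=1 s6=0
t6.Δ2 s3=1 s2=1 s5=1 s7=1 s1=0 s4=0 s8=0 s0=0 clk=1 s6=0
t6.Δ3 s3=1 s2=1 s5=0 s7=1 s1=0 s4=0 s8=0 s0=0 clk=1 s6=1
t6.Δ4 s3=1 s2=1 s5=0 s7=1 s1=0 s4=0 s8=0 s0=1 clk=1 s6=1
t7.Δ0 s3=1 s2=1 s5=0 s7=1 s1=0 s4=0 s8=0 s0=1 clk=1 s6=1
t7.Δ1 s3=1 s2=1 s5=0 s7=1 s1=0 s4=0 s8=0 s0=1 clk=0 s6=1
t8.Δ0 s3=1 s2=1 s5=0 s7=1 s1=0 s4=0 s8=0 s0=1 clk=0 s6=1
t8.Δ1 s3=1 s2=0 s5=0 s7=1 s1=0 s4=0 s8=0 s0=1 clk=1 s6=1
t8.Δ2 s3=0 s2=0 s5=1 s7=1 s1=1 s4=0 s8=0 s0=1 clk=1 s6=1
t8.Δ3 s3=0 s2=0 s5=0 s7=1 s1=1 s4=0 s8=0 s0=1 clk=1 s6=1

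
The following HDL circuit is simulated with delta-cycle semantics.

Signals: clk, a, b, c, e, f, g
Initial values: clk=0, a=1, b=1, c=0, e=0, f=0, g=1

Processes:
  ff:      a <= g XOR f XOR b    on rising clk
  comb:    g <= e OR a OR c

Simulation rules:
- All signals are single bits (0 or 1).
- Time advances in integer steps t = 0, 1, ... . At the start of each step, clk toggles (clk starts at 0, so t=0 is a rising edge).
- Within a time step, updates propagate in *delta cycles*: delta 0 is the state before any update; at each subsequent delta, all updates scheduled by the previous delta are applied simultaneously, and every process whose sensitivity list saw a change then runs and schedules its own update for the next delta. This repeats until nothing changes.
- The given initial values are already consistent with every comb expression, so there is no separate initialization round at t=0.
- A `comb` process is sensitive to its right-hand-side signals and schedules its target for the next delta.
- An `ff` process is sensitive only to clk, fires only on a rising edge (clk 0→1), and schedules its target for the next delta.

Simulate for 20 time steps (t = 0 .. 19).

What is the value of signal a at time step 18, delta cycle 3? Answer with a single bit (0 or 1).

t0.Δ0 c=0 g=1 clk=0 b=1 e=0 a=1 f=0
t0.Δ1 c=0 g=1 clk=1 b=1 e=0 a=1 f=0
t0.Δ2 c=0 g=1 clk=1 b=1 e=0 a=0 f=0
t0.Δ3 c=0 g=0 clk=1 b=1 e=0 a=0 f=0
t1.Δ0 c=0 g=0 clk=1 b=1 e=0 a=0 f=0
t1.Δ1 c=0 g=0 clk=0 b=1 e=0 a=0 f=0
t2.Δ0 c=0 g=0 clk=0 b=1 e=0 a=0 f=0
t2.Δ1 c=0 g=0 clk=1 b=1 e=0 a=0 f=0
t2.Δ2 c=0 g=0 clk=1 b=1 e=0 a=1 f=0
t2.Δ3 c=0 g=1 clk=1 b=1 e=0 a=1 f=0
t3.Δ0 c=0 g=1 clk=1 b=1 e=0 a=1 f=0
t3.Δ1 c=0 g=1 clk=0 b=1 e=0 a=1 f=0
t4.Δ0 c=0 g=1 clk=0 b=1 e=0 a=1 f=0
t4.Δ1 c=0 g=1 clk=1 b=1 e=0 a=1 f=0
t4.Δ2 c=0 g=1 clk=1 b=1 e=0 a=0 f=0
t4.Δ3 c=0 g=0 clk=1 b=1 e=0 a=0 f=0
t5.Δ0 c=0 g=0 clk=1 b=1 e=0 a=0 f=0
t5.Δ1 c=0 g=0 clk=0 b=1 e=0 a=0 f=0
t6.Δ0 c=0 g=0 clk=0 b=1 e=0 a=0 f=0
t6.Δ1 c=0 g=0 clk=1 b=1 e=0 a=0 f=0
t6.Δ2 c=0 g=0 clk=1 b=1 e=0 a=1 f=0
t6.Δ3 c=0 g=1 clk=1 b=1 e=0 a=1 f=0
t7.Δ0 c=0 g=1 clk=1 b=1 e=0 a=1 f=0
t7.Δ1 c=0 g=1 clk=0 b=1 e=0 a=1 f=0
t8.Δ0 c=0 g=1 clk=0 b=1 e=0 a=1 f=0
t8.Δ1 c=0 g=1 clk=1 b=1 e=0 a=1 f=0
t8.Δ2 c=0 g=1 clk=1 b=1 e=0 a=0 f=0
t8.Δ3 c=0 g=0 clk=1 b=1 e=0 a=0 f=0
t9.Δ0 c=0 g=0 clk=1 b=1 e=0 a=0 f=0
t9.Δ1 c=0 g=0 clk=0 b=1 e=0 a=0 f=0
t10.Δ0 c=0 g=0 clk=0 b=1 e=0 a=0 f=0
t10.Δ1 c=0 g=0 clk=1 b=1 e=0 a=0 f=0
t10.Δ2 c=0 g=0 clk=1 b=1 e=0 a=1 f=0
t10.Δ3 c=0 g=1 clk=1 b=1 e=0 a=1 f=0
t11.Δ0 c=0 g=1 clk=1 b=1 e=0 a=1 f=0
t11.Δ1 c=0 g=1 clk=0 b=1 e=0 a=1 f=0
t12.Δ0 c=0 g=1 clk=0 b=1 e=0 a=1 f=0
t12.Δ1 c=0 g=1 clk=1 b=1 e=0 a=1 f=0
t12.Δ2 c=0 g=1 clk=1 b=1 e=0 a=0 f=0
t12.Δ3 c=0 g=0 clk=1 b=1 e=0 a=0 f=0
t13.Δ0 c=0 g=0 clk=1 b=1 e=0 a=0 f=0
t13.Δ1 c=0 g=0 clk=0 b=1 e=0 a=0 f=0
t14.Δ0 c=0 g=0 clk=0 b=1 e=0 a=0 f=0
t14.Δ1 c=0 g=0 clk=1 b=1 e=0 a=0 f=0
t14.Δ2 c=0 g=0 clk=1 b=1 e=0 a=1 f=0
t14.Δ3 c=0 g=1 clk=1 b=1 e=0 a=1 f=0
t15.Δ0 c=0 g=1 clk=1 b=1 e=0 a=1 f=0
t15.Δ1 c=0 g=1 clk=0 b=1 e=0 a=1 f=0
t16.Δ0 c=0 g=1 clk=0 b=1 e=0 a=1 f=0
t16.Δ1 c=0 g=1 clk=1 b=1 e=0 a=1 f=0
t16.Δ2 c=0 g=1 clk=1 b=1 e=0 a=0 f=0
t16.Δ3 c=0 g=0 clk=1 b=1 e=0 a=0 f=0
t17.Δ0 c=0 g=0 clk=1 b=1 e=0 a=0 f=0
t17.Δ1 c=0 g=0 clk=0 b=1 e=0 a=0 f=0
t18.Δ0 c=0 g=0 clk=0 b=1 e=0 a=0 f=0
t18.Δ1 c=0 g=0 clk=1 b=1 e=0 a=0 f=0
t18.Δ2 c=0 g=0 clk=1 b=1 e=0 a=1 f=0
t18.Δ3 c=0 g=1 clk=1 b=1 e=0 a=1 f=0
t19.Δ0 c=0 g=1 clk=1 b=1 e=0 a=1 f=0
t19.Δ1 c=0 g=1 clk=0 b=1 e=0 a=1 f=0

1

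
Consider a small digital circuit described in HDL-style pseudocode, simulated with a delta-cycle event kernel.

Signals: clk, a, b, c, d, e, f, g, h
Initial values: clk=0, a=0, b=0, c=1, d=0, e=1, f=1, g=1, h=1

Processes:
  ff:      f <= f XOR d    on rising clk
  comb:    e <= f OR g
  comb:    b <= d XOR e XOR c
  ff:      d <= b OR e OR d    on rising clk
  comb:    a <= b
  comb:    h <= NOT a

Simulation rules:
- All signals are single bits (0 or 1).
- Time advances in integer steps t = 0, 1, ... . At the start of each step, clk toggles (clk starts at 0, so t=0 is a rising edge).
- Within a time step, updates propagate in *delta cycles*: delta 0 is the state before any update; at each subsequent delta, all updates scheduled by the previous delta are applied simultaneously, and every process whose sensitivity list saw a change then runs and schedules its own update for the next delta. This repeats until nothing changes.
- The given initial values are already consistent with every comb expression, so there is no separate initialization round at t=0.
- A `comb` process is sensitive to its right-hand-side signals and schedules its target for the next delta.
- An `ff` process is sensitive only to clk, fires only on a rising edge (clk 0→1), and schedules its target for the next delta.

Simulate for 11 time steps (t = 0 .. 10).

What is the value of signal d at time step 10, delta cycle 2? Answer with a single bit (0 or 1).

t=0 Δ0: e=1 h=1 c=1 a=0 g=1 b=0 clk=0 f=1 d=0
  Δ1: clk:0→1
  Δ2: d:0→1
  Δ3: b:0→1
  Δ4: a:0→1
  Δ5: h:1→0
  (5Δ to stable)
t=1 Δ0: e=1 h=0 c=1 a=1 g=1 b=1 clk=1 f=1 d=1
  Δ1: clk:1→0
  (1Δ to stable)
t=2 Δ0: e=1 h=0 c=1 a=1 g=1 b=1 clk=0 f=1 d=1
  Δ1: clk:0→1
  Δ2: f:1→0
  (2Δ to stable)
t=3 Δ0: e=1 h=0 c=1 a=1 g=1 b=1 clk=1 f=0 d=1
  Δ1: clk:1→0
  (1Δ to stable)
t=4 Δ0: e=1 h=0 c=1 a=1 g=1 b=1 clk=0 f=0 d=1
  Δ1: clk:0→1
  Δ2: f:0→1
  (2Δ to stable)
t=5 Δ0: e=1 h=0 c=1 a=1 g=1 b=1 clk=1 f=1 d=1
  Δ1: clk:1→0
  (1Δ to stable)
t=6 Δ0: e=1 h=0 c=1 a=1 g=1 b=1 clk=0 f=1 d=1
  Δ1: clk:0→1
  Δ2: f:1→0
  (2Δ to stable)
t=7 Δ0: e=1 h=0 c=1 a=1 g=1 b=1 clk=1 f=0 d=1
  Δ1: clk:1→0
  (1Δ to stable)
t=8 Δ0: e=1 h=0 c=1 a=1 g=1 b=1 clk=0 f=0 d=1
  Δ1: clk:0→1
  Δ2: f:0→1
  (2Δ to stable)
t=9 Δ0: e=1 h=0 c=1 a=1 g=1 b=1 clk=1 f=1 d=1
  Δ1: clk:1→0
  (1Δ to stable)
t=10 Δ0: e=1 h=0 c=1 a=1 g=1 b=1 clk=0 f=1 d=1
  Δ1: clk:0→1
  Δ2: f:1→0
  (2Δ to stable)

1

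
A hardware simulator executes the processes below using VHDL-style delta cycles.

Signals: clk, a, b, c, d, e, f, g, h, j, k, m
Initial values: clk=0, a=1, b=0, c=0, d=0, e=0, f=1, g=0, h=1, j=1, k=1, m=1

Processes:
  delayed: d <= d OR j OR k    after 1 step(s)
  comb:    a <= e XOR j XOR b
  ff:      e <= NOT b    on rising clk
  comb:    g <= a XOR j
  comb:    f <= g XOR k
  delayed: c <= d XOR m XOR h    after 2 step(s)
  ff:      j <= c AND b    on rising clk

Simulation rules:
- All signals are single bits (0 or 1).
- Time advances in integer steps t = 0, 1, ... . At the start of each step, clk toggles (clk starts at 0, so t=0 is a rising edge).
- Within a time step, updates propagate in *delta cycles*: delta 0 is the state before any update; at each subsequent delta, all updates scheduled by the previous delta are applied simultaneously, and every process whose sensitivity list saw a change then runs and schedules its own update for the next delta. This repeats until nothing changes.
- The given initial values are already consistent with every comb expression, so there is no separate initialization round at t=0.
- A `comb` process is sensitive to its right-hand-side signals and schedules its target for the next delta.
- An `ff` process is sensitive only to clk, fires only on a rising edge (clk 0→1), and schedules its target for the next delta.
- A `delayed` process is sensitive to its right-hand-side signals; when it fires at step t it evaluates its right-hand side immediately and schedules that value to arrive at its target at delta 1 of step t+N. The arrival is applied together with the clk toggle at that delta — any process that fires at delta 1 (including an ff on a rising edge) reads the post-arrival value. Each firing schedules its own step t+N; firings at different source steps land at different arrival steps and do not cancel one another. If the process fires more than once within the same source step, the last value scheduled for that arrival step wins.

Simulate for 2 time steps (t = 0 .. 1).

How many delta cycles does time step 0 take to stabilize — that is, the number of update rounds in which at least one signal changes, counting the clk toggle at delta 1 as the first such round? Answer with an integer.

4

[bits: b,c,k,j,g,m,a,clk,d,f,h,e]
t=0: Δ0=001101100110 Δ1=001101110110 Δ2=001001110111 Δ3=001011110111 Δ4=001011110011 | 4Δ
t=1: Δ0=001011110011 Δ1=001011101011 | 1Δ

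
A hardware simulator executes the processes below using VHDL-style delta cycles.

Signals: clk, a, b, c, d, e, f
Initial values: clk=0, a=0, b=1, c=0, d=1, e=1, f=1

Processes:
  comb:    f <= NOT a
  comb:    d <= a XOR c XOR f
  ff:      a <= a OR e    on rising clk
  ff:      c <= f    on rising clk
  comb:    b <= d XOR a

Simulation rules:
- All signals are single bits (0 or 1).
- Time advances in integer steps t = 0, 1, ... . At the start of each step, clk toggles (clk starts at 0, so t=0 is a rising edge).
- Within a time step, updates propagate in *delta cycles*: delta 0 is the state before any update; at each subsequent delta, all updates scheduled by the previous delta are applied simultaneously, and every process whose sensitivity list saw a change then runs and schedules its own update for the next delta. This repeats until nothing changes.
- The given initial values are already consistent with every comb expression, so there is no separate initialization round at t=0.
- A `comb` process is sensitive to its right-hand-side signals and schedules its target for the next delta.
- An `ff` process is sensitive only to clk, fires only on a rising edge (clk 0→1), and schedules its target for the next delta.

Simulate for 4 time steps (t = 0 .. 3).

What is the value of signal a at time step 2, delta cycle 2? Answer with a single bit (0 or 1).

1

t=0 Δ0: c=0 f=1 clk=0 a=0 d=1 b=1 e=1
  Δ1: clk:0→1
  Δ2: c:0→1, a:0→1
  Δ3: f:1→0, b:1→0
  Δ4: d:1→0
  Δ5: b:0→1
  (5Δ to stable)
t=1 Δ0: c=1 f=0 clk=1 a=1 d=0 b=1 e=1
  Δ1: clk:1→0
  (1Δ to stable)
t=2 Δ0: c=1 f=0 clk=0 a=1 d=0 b=1 e=1
  Δ1: clk:0→1
  Δ2: c:1→0
  Δ3: d:0→1
  Δ4: b:1→0
  (4Δ to stable)
t=3 Δ0: c=0 f=0 clk=1 a=1 d=1 b=0 e=1
  Δ1: clk:1→0
  (1Δ to stable)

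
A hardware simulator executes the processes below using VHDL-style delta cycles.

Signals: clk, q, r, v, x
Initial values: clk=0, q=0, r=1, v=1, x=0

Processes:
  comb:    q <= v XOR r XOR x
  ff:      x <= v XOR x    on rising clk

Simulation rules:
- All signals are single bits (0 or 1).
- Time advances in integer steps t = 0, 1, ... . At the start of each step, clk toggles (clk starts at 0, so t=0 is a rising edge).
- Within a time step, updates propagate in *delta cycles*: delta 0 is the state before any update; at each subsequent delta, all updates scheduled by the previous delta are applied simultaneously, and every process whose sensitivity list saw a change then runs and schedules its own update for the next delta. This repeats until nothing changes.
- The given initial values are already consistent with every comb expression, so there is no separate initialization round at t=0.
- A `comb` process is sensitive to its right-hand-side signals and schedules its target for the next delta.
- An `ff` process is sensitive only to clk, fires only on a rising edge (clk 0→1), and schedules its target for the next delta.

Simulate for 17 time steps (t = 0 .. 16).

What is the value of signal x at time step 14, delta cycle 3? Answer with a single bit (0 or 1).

0

[bits: v,r,clk,q,x]
t=0: Δ0=11000 Δ1=11100 Δ2=11101 Δ3=11111 | 3Δ
t=1: Δ0=11111 Δ1=11011 | 1Δ
t=2: Δ0=11011 Δ1=11111 Δ2=11110 Δ3=11100 | 3Δ
t=3: Δ0=11100 Δ1=11000 | 1Δ
t=4: Δ0=11000 Δ1=11100 Δ2=11101 Δ3=11111 | 3Δ
t=5: Δ0=11111 Δ1=11011 | 1Δ
t=6: Δ0=11011 Δ1=11111 Δ2=11110 Δ3=11100 | 3Δ
t=7: Δ0=11100 Δ1=11000 | 1Δ
t=8: Δ0=11000 Δ1=11100 Δ2=11101 Δ3=11111 | 3Δ
t=9: Δ0=11111 Δ1=11011 | 1Δ
t=10: Δ0=11011 Δ1=11111 Δ2=11110 Δ3=11100 | 3Δ
t=11: Δ0=11100 Δ1=11000 | 1Δ
t=12: Δ0=11000 Δ1=11100 Δ2=11101 Δ3=11111 | 3Δ
t=13: Δ0=11111 Δ1=11011 | 1Δ
t=14: Δ0=11011 Δ1=11111 Δ2=11110 Δ3=11100 | 3Δ
t=15: Δ0=11100 Δ1=11000 | 1Δ
t=16: Δ0=11000 Δ1=11100 Δ2=11101 Δ3=11111 | 3Δ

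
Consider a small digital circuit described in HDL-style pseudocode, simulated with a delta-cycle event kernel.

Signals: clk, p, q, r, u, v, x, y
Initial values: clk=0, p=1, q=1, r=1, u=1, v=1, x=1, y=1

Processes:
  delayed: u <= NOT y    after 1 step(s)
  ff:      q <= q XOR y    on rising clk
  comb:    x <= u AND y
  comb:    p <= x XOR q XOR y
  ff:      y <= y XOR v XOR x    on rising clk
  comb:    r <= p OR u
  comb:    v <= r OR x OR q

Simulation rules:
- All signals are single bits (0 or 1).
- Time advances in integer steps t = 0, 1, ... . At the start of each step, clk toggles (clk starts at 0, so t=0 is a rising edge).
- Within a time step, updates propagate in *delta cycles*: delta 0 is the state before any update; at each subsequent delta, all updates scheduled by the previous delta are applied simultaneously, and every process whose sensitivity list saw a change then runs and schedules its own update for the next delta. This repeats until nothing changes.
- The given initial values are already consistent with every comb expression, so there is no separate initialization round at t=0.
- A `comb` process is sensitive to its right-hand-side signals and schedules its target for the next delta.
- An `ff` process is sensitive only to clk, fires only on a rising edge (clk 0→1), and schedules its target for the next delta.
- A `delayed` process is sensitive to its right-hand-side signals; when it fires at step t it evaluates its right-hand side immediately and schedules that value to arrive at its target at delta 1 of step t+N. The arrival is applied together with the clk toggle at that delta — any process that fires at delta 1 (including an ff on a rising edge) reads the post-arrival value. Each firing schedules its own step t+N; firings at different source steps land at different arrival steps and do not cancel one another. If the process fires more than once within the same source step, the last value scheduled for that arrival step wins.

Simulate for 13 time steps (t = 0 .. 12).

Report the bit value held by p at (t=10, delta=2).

0

[bits: q,u,x,r,v,clk,p,y]
t=0: Δ0=11111011 Δ1=11111111 Δ2=01111111 Δ3=01111101 | 3Δ
t=1: Δ0=01111101 Δ1=01111001 | 1Δ
t=2: Δ0=01111001 Δ1=01111101 Δ2=11111101 Δ3=11111111 | 3Δ
t=3: Δ0=11111111 Δ1=11111011 | 1Δ
t=4: Δ0=11111011 Δ1=11111111 Δ2=01111111 Δ3=01111101 | 3Δ
t=5: Δ0=01111101 Δ1=01111001 | 1Δ
t=6: Δ0=01111001 Δ1=01111101 Δ2=11111101 Δ3=11111111 | 3Δ
t=7: Δ0=11111111 Δ1=11111011 | 1Δ
t=8: Δ0=11111011 Δ1=11111111 Δ2=01111111 Δ3=01111101 | 3Δ
t=9: Δ0=01111101 Δ1=01111001 | 1Δ
t=10: Δ0=01111001 Δ1=01111101 Δ2=11111101 Δ3=11111111 | 3Δ
t=11: Δ0=11111111 Δ1=11111011 | 1Δ
t=12: Δ0=11111011 Δ1=11111111 Δ2=01111111 Δ3=01111101 | 3Δ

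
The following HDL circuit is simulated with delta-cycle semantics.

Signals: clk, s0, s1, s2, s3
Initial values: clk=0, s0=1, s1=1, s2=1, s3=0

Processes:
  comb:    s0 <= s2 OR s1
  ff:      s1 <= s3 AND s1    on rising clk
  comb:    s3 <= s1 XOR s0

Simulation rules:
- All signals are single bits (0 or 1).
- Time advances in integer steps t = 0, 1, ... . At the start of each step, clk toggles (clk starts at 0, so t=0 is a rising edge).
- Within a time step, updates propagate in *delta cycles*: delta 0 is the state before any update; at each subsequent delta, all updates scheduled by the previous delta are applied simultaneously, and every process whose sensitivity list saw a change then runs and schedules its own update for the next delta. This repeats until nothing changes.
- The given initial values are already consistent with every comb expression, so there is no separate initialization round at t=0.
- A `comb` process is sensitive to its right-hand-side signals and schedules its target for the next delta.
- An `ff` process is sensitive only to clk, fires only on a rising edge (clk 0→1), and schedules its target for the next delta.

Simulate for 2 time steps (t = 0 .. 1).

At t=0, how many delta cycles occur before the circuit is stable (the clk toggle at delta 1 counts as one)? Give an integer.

t=0 Δ0: s2=1 s0=1 s3=0 s1=1 clk=0
  Δ1: clk:0→1
  Δ2: s1:1→0
  Δ3: s3:0→1
  (3Δ to stable)
t=1 Δ0: s2=1 s0=1 s3=1 s1=0 clk=1
  Δ1: clk:1→0
  (1Δ to stable)

3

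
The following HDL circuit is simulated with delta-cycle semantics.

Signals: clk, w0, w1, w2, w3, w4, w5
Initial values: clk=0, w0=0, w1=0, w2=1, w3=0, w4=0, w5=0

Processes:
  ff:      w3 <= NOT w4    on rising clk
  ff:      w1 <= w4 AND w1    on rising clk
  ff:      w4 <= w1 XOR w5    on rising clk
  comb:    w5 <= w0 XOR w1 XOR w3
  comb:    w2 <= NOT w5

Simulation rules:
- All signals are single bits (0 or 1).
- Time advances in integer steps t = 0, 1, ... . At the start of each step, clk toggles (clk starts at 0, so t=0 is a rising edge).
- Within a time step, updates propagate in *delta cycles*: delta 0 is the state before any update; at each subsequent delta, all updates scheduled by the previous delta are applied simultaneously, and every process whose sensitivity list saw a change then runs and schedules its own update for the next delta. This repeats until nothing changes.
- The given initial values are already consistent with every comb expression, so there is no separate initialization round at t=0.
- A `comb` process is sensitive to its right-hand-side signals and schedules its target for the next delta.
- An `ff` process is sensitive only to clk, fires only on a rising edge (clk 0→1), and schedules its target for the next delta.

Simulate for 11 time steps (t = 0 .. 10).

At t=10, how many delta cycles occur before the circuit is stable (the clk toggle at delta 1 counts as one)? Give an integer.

t0.Δ0 w1=0 w2=1 w3=0 w4=0 clk=0 w5=0 w0=0
t0.Δ1 w1=0 w2=1 w3=0 w4=0 clk=1 w5=0 w0=0
t0.Δ2 w1=0 w2=1 w3=1 w4=0 clk=1 w5=0 w0=0
t0.Δ3 w1=0 w2=1 w3=1 w4=0 clk=1 w5=1 w0=0
t0.Δ4 w1=0 w2=0 w3=1 w4=0 clk=1 w5=1 w0=0
t1.Δ0 w1=0 w2=0 w3=1 w4=0 clk=1 w5=1 w0=0
t1.Δ1 w1=0 w2=0 w3=1 w4=0 clk=0 w5=1 w0=0
t2.Δ0 w1=0 w2=0 w3=1 w4=0 clk=0 w5=1 w0=0
t2.Δ1 w1=0 w2=0 w3=1 w4=0 clk=1 w5=1 w0=0
t2.Δ2 w1=0 w2=0 w3=1 w4=1 clk=1 w5=1 w0=0
t3.Δ0 w1=0 w2=0 w3=1 w4=1 clk=1 w5=1 w0=0
t3.Δ1 w1=0 w2=0 w3=1 w4=1 clk=0 w5=1 w0=0
t4.Δ0 w1=0 w2=0 w3=1 w4=1 clk=0 w5=1 w0=0
t4.Δ1 w1=0 w2=0 w3=1 w4=1 clk=1 w5=1 w0=0
t4.Δ2 w1=0 w2=0 w3=0 w4=1 clk=1 w5=1 w0=0
t4.Δ3 w1=0 w2=0 w3=0 w4=1 clk=1 w5=0 w0=0
t4.Δ4 w1=0 w2=1 w3=0 w4=1 clk=1 w5=0 w0=0
t5.Δ0 w1=0 w2=1 w3=0 w4=1 clk=1 w5=0 w0=0
t5.Δ1 w1=0 w2=1 w3=0 w4=1 clk=0 w5=0 w0=0
t6.Δ0 w1=0 w2=1 w3=0 w4=1 clk=0 w5=0 w0=0
t6.Δ1 w1=0 w2=1 w3=0 w4=1 clk=1 w5=0 w0=0
t6.Δ2 w1=0 w2=1 w3=0 w4=0 clk=1 w5=0 w0=0
t7.Δ0 w1=0 w2=1 w3=0 w4=0 clk=1 w5=0 w0=0
t7.Δ1 w1=0 w2=1 w3=0 w4=0 clk=0 w5=0 w0=0
t8.Δ0 w1=0 w2=1 w3=0 w4=0 clk=0 w5=0 w0=0
t8.Δ1 w1=0 w2=1 w3=0 w4=0 clk=1 w5=0 w0=0
t8.Δ2 w1=0 w2=1 w3=1 w4=0 clk=1 w5=0 w0=0
t8.Δ3 w1=0 w2=1 w3=1 w4=0 clk=1 w5=1 w0=0
t8.Δ4 w1=0 w2=0 w3=1 w4=0 clk=1 w5=1 w0=0
t9.Δ0 w1=0 w2=0 w3=1 w4=0 clk=1 w5=1 w0=0
t9.Δ1 w1=0 w2=0 w3=1 w4=0 clk=0 w5=1 w0=0
t10.Δ0 w1=0 w2=0 w3=1 w4=0 clk=0 w5=1 w0=0
t10.Δ1 w1=0 w2=0 w3=1 w4=0 clk=1 w5=1 w0=0
t10.Δ2 w1=0 w2=0 w3=1 w4=1 clk=1 w5=1 w0=0

2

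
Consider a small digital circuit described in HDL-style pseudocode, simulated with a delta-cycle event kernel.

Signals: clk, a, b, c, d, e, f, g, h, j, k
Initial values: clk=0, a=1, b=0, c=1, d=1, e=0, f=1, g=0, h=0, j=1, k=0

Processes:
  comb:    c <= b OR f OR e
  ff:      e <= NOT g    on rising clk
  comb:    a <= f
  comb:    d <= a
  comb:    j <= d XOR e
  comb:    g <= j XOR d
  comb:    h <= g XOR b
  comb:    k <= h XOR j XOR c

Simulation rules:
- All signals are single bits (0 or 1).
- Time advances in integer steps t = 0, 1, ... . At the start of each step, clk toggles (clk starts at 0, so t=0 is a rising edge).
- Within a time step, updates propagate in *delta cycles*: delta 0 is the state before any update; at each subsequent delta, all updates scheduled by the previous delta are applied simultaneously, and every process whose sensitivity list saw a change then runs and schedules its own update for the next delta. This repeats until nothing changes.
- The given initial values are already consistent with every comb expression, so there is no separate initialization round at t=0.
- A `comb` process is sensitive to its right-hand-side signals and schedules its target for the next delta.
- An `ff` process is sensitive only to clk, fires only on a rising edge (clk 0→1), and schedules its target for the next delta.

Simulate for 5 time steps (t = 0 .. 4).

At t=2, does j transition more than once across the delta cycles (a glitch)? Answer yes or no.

t0.Δ0 h=0 clk=0 k=0 d=1 b=0 j=1 f=1 c=1 g=0 e=0 a=1
t0.Δ1 h=0 clk=1 k=0 d=1 b=0 j=1 f=1 c=1 g=0 e=0 a=1
t0.Δ2 h=0 clk=1 k=0 d=1 b=0 j=1 f=1 c=1 g=0 e=1 a=1
t0.Δ3 h=0 clk=1 k=0 d=1 b=0 j=0 f=1 c=1 g=0 e=1 a=1
t0.Δ4 h=0 clk=1 k=1 d=1 b=0 j=0 f=1 c=1 g=1 e=1 a=1
t0.Δ5 h=1 clk=1 k=1 d=1 b=0 j=0 f=1 c=1 g=1 e=1 a=1
t0.Δ6 h=1 clk=1 k=0 d=1 b=0 j=0 f=1 c=1 g=1 e=1 a=1
t1.Δ0 h=1 clk=1 k=0 d=1 b=0 j=0 f=1 c=1 g=1 e=1 a=1
t1.Δ1 h=1 clk=0 k=0 d=1 b=0 j=0 f=1 c=1 g=1 e=1 a=1
t2.Δ0 h=1 clk=0 k=0 d=1 b=0 j=0 f=1 c=1 g=1 e=1 a=1
t2.Δ1 h=1 clk=1 k=0 d=1 b=0 j=0 f=1 c=1 g=1 e=1 a=1
t2.Δ2 h=1 clk=1 k=0 d=1 b=0 j=0 f=1 c=1 g=1 e=0 a=1
t2.Δ3 h=1 clk=1 k=0 d=1 b=0 j=1 f=1 c=1 g=1 e=0 a=1
t2.Δ4 h=1 clk=1 k=1 d=1 b=0 j=1 f=1 c=1 g=0 e=0 a=1
t2.Δ5 h=0 clk=1 k=1 d=1 b=0 j=1 f=1 c=1 g=0 e=0 a=1
t2.Δ6 h=0 clk=1 k=0 d=1 b=0 j=1 f=1 c=1 g=0 e=0 a=1
t3.Δ0 h=0 clk=1 k=0 d=1 b=0 j=1 f=1 c=1 g=0 e=0 a=1
t3.Δ1 h=0 clk=0 k=0 d=1 b=0 j=1 f=1 c=1 g=0 e=0 a=1
t4.Δ0 h=0 clk=0 k=0 d=1 b=0 j=1 f=1 c=1 g=0 e=0 a=1
t4.Δ1 h=0 clk=1 k=0 d=1 b=0 j=1 f=1 c=1 g=0 e=0 a=1
t4.Δ2 h=0 clk=1 k=0 d=1 b=0 j=1 f=1 c=1 g=0 e=1 a=1
t4.Δ3 h=0 clk=1 k=0 d=1 b=0 j=0 f=1 c=1 g=0 e=1 a=1
t4.Δ4 h=0 clk=1 k=1 d=1 b=0 j=0 f=1 c=1 g=1 e=1 a=1
t4.Δ5 h=1 clk=1 k=1 d=1 b=0 j=0 f=1 c=1 g=1 e=1 a=1
t4.Δ6 h=1 clk=1 k=0 d=1 b=0 j=0 f=1 c=1 g=1 e=1 a=1

no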